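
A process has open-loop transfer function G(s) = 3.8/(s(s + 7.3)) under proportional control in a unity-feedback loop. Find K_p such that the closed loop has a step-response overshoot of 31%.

From %OS = 100·exp(−πζ/√(1−ζ²)) = 31%, ζ = −ln(0.31)/√(π²+ln²(0.31)) = 0.3493.
Characteristic equation s² + 7.3s + 3.8K_p = 0 gives ζ = 7.3/(2√(3.8K_p)).
Setting ζ = 0.3493: √(3.8K_p) = 7.3/(2·0.3493) = 10.45, so K_p = 109.2/3.8 = 28.7.

K_p = 28.7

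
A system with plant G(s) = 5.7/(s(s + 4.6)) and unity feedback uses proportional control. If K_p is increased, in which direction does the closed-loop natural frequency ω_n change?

ω_n = √(5.7·K_p), which grows with K_p.

increase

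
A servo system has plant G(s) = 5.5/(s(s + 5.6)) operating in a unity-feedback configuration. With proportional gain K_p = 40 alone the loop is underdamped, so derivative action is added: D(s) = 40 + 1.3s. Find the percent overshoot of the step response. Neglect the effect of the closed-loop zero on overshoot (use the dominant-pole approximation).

Forward path: (40 + 1.3s)·5.5/(s(s+5.6)). The closed-loop characteristic equation is s² + (5.6 + 5.5·1.3)s + 5.5·40 = 0.
That is s² + 12.75s + 220 = 0, so ω_n = 14.83 rad/s and ζ = 12.75/(2·14.83) = 0.4298.
%OS = 100·exp(−πζ/√(1−ζ²)) = 22.4%.

22.4%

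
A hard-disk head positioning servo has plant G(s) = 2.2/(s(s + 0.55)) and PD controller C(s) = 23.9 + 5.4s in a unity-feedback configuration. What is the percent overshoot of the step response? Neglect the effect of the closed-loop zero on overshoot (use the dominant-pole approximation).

0.537%

Forward path: (23.9 + 5.4s)·2.2/(s(s+0.55)). The closed-loop characteristic equation is s² + (0.55 + 2.2·5.4)s + 2.2·23.9 = 0.
That is s² + 12.43s + 52.58 = 0, so ω_n = 7.251 rad/s and ζ = 12.43/(2·7.251) = 0.8571.
%OS = 100·exp(−πζ/√(1−ζ²)) = 0.537%.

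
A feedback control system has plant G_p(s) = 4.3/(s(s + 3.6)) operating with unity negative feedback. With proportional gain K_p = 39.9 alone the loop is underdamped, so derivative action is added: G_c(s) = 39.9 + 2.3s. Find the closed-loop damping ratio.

ζ = 0.515

Forward path: (39.9 + 2.3s)·4.3/(s(s+3.6)). The closed-loop characteristic equation is s² + (3.6 + 4.3·2.3)s + 4.3·39.9 = 0.
That is s² + 13.49s + 171.6 = 0, so ω_n = 13.1 rad/s and ζ = 13.49/(2·13.1) = 0.5149.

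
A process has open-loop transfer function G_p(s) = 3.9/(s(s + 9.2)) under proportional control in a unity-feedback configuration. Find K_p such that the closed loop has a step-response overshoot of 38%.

K_p = 62.6

From %OS = 100·exp(−πζ/√(1−ζ²)) = 38%, ζ = −ln(0.38)/√(π²+ln²(0.38)) = 0.2943.
Characteristic equation s² + 9.2s + 3.9K_p = 0 gives ζ = 9.2/(2√(3.9K_p)).
Setting ζ = 0.2943: √(3.9K_p) = 9.2/(2·0.2943) = 15.63, so K_p = 244.2/3.9 = 62.6.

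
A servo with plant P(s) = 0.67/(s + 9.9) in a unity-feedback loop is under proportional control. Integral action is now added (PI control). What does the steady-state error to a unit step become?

The integrator makes K_pos = lim_{s→0} C(s)G(s) infinite, so e_ss = 1/(1+K_pos) = 0.

0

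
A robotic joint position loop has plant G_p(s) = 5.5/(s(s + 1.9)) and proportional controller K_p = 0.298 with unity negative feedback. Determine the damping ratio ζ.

With unity feedback the closed-loop characteristic equation is s² + 1.9s + 0.298·5.5 = s² + 1.9s + 1.639 = 0.
So ω_n² = 1.639 ⇒ ω_n = 1.28 rad/s, and ζ = 1.9/(2ω_n) = 0.742.

ζ = 0.742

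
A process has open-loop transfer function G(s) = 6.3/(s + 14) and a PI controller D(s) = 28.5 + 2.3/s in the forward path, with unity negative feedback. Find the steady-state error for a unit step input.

0

The open loop D(s)G(s) has a pole at the origin (type 1), so the static position error constant is infinite and e_ss = 1/(1+∞) = 0.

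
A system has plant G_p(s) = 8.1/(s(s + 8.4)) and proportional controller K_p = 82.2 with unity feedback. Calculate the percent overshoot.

59.6%

Closed-loop characteristic equation: s² + 8.4s + 665.8 = 0, so ω_n = 25.8 rad/s and ζ = 8.4/(2·25.8) = 0.1628.
%OS = 100·exp(−πζ/√(1−ζ²)) = 100·exp(−π·0.1628/√0.9735) = 59.6%.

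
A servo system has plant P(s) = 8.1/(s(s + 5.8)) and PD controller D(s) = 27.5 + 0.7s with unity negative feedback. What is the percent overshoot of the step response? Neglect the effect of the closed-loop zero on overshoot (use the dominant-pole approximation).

27%

Forward path: (27.5 + 0.7s)·8.1/(s(s+5.8)). The closed-loop characteristic equation is s² + (5.8 + 8.1·0.7)s + 8.1·27.5 = 0.
That is s² + 11.47s + 222.8 = 0, so ω_n = 14.92 rad/s and ζ = 11.47/(2·14.92) = 0.3843.
%OS = 100·exp(−πζ/√(1−ζ²)) = 27%.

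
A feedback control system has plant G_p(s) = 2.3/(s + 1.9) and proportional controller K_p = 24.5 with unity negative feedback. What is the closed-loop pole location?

Closed-loop transfer function: T(s) = K_p·G_p(s)/(1 + K_p·G_p(s)) = 56.35/(s + 1.9 + 56.35) = 56.35/(s + 58.25).
The closed-loop pole is at s = −58.25.

s = -58.25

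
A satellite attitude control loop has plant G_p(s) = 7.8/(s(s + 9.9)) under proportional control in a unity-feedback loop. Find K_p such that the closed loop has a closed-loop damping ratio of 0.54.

Closed-loop characteristic equation: s² + 9.9s + K_p·7.8 = 0.
So ω_n = √(7.8K_p) and 2ζω_n = 9.9, giving ζ = 9.9/(2√(7.8K_p)).
Setting ζ = 0.54: √(7.8K_p) = 9.9/(2·0.54) = 9.167, so K_p = 84.03/7.8 = 10.8.

K_p = 10.8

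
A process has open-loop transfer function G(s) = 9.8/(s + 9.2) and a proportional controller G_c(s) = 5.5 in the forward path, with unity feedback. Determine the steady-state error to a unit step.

0.146

The loop is type 0. Static position error constant K_pos = G_c(0)·G(0) = 5.5·1.065 = 5.859.
Steady-state error to a unit step: e_ss = 1/(1+K_pos) = 1/6.859 = 0.146.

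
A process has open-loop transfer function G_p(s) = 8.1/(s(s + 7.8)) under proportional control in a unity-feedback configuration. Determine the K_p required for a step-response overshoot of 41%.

From %OS = 100·exp(−πζ/√(1−ζ²)) = 41%, ζ = −ln(0.41)/√(π²+ln²(0.41)) = 0.273.
Characteristic equation s² + 7.8s + 8.1K_p = 0 gives ζ = 7.8/(2√(8.1K_p)).
Setting ζ = 0.273: √(8.1K_p) = 7.8/(2·0.273) = 14.28, so K_p = 204/8.1 = 25.2.

K_p = 25.2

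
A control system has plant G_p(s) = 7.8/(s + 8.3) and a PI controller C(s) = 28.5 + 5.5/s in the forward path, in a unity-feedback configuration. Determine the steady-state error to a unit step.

0

The open loop C(s)G_p(s) has a pole at the origin (type 1), so the static position error constant is infinite and e_ss = 1/(1+∞) = 0.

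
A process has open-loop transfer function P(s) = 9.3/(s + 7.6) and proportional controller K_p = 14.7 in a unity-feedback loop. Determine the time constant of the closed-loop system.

τ = 0.00693 s

Closed-loop transfer function: T(s) = K_p·P(s)/(1 + K_p·P(s)) = 136.7/(s + 7.6 + 136.7) = 136.7/(s + 144.3).
Time constant τ = 1/144.3 = 0.00693 s.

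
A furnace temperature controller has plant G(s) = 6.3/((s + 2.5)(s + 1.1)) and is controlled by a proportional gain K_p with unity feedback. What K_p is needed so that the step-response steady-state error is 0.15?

K_p = 2.47

The loop is type 0, so e_ss(step) = 1/(1 + K_pos) with K_pos = K_p·G(0).
G(0) = 2.291. Require 1/(1 + K_p·2.291) = 0.15, so 1 + 2.291·K_p = 6.667.
K_p = (6.667 − 1)/2.291 = 2.47.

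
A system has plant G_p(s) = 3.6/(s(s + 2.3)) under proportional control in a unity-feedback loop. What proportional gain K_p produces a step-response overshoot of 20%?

From %OS = 100·exp(−πζ/√(1−ζ²)) = 20%, ζ = −ln(0.2)/√(π²+ln²(0.2)) = 0.4559.
Characteristic equation s² + 2.3s + 3.6K_p = 0 gives ζ = 2.3/(2√(3.6K_p)).
Setting ζ = 0.4559: √(3.6K_p) = 2.3/(2·0.4559) = 2.522, so K_p = 6.362/3.6 = 1.77.

K_p = 1.77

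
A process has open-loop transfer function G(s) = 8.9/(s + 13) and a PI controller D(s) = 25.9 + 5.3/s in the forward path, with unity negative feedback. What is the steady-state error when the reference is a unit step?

The open loop D(s)G(s) has a pole at the origin (type 1), so the static position error constant is infinite and e_ss = 1/(1+∞) = 0.

0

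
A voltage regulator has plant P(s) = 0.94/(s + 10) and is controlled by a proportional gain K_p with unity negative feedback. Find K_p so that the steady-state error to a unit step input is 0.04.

K_p = 255

Steady-state error for a unit step on this type-0 loop is 1/(1 + K_p·P(0)).
P(0) = 0.094. Require 1/(1 + K_p·0.094) = 0.04, so 1 + 0.094·K_p = 25.
K_p = (25 − 1)/0.094 = 255.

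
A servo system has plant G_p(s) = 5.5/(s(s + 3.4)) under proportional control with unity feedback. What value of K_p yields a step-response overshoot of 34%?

From %OS = 100·exp(−πζ/√(1−ζ²)) = 34%, ζ = −ln(0.34)/√(π²+ln²(0.34)) = 0.3248.
Characteristic equation s² + 3.4s + 5.5K_p = 0 gives ζ = 3.4/(2√(5.5K_p)).
Setting ζ = 0.3248: √(5.5K_p) = 3.4/(2·0.3248) = 5.234, so K_p = 27.4/5.5 = 4.98.

K_p = 4.98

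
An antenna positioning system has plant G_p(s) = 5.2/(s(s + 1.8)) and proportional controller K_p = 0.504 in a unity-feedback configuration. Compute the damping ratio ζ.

ζ = 0.556

1 + K_p·G_p(s) = 0 gives s² + 1.8s + 2.621 = 0.
Matching s² + 2ζω_n s + ω_n²: ω_n = √2.621 = 1.619 rad/s and 2ζω_n = 1.8, so ζ = 1.8/(2·1.619) = 0.556.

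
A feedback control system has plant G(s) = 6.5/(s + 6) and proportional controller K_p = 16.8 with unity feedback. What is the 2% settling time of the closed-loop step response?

Closed-loop transfer function: T(s) = K_p·G(s)/(1 + K_p·G(s)) = 109.2/(s + 6 + 109.2) = 109.2/(s + 115.2).
Time constant τ = 1/115.2 = 0.008681 s, so the 2% settling time is about 4τ = 0.0347 s.

T_s ≈ 0.0347 s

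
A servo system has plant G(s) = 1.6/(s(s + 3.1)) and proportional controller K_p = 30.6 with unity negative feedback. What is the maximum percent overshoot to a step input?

49%

Closed-loop characteristic equation: s² + 3.1s + 48.96 = 0, so ω_n = 6.997 rad/s and ζ = 3.1/(2·6.997) = 0.2215.
%OS = 100·exp(−πζ/√(1−ζ²)) = 100·exp(−π·0.2215/√0.9509) = 49%.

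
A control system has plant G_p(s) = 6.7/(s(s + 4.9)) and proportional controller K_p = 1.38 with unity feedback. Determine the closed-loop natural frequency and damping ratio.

ω_n = 3.04 rad/s, ζ = 0.806

With unity feedback the closed-loop characteristic equation is s² + 4.9s + 1.38·6.7 = s² + 4.9s + 9.246 = 0.
Matching s² + 2ζω_n s + ω_n²: ω_n = √9.246 = 3.041 rad/s and 2ζω_n = 4.9, so ζ = 4.9/(2·3.041) = 0.806.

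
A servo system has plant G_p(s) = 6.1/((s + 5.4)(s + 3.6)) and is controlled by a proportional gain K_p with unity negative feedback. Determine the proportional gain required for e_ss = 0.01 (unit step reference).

K_p = 316

The loop is type 0, so e_ss(step) = 1/(1 + K_pos) with K_pos = K_p·G_p(0).
G_p(0) = 0.3138. Require 1/(1 + K_p·0.3138) = 0.01, so 1 + 0.3138·K_p = 100.
K_p = (100 − 1)/0.3138 = 316.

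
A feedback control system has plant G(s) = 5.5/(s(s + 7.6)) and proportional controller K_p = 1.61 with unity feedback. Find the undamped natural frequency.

1 + K_p·G(s) = 0 gives s² + 7.6s + 8.855 = 0.
Matching s² + 2ζω_n s + ω_n²: ω_n = √8.855 = 2.976 rad/s and 2ζω_n = 7.6, so ζ = 7.6/(2·2.976) = 1.28.

ω_n = 2.98 rad/s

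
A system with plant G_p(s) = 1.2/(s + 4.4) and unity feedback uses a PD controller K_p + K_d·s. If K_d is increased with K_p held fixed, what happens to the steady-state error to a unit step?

unchanged

K_d affects only the transient (the s-coefficient); the DC loop gain, and hence e_ss, depends only on K_p.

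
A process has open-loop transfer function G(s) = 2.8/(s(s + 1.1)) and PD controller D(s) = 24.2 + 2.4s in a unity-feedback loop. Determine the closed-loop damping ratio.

ζ = 0.475

Forward path: (24.2 + 2.4s)·2.8/(s(s+1.1)). The closed-loop characteristic equation is s² + (1.1 + 2.8·2.4)s + 2.8·24.2 = 0.
That is s² + 7.82s + 67.76 = 0, so ω_n = 8.232 rad/s and ζ = 7.82/(2·8.232) = 0.475.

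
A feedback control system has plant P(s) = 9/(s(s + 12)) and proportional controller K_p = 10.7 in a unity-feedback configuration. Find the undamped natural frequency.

The closed-loop denominator is s(s+12) + 10.7·9 = s² + 12s + 96.3.
Matching s² + 2ζω_n s + ω_n²: ω_n = √96.3 = 9.813 rad/s and 2ζω_n = 12, so ζ = 12/(2·9.813) = 0.611.

ω_n = 9.81 rad/s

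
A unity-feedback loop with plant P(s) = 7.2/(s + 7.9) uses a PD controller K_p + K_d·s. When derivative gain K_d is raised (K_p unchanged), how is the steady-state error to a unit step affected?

unchanged

K_d affects only the transient (the s-coefficient); the DC loop gain, and hence e_ss, depends only on K_p.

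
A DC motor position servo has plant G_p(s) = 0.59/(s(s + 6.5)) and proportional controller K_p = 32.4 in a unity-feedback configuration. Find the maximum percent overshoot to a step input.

3.05%

The closed-loop denominator s² + 6.5s + 19.12 gives ω_n = √19.12 = 4.372 and ζ = 6.5/(2ω_n) = 0.7433.
%OS = 100·exp(−πζ/√(1−ζ²)) = 100·exp(−π·0.7433/√0.4475) = 3.05%.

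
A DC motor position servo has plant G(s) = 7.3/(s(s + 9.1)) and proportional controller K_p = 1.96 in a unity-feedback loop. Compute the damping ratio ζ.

ζ = 1.2

1 + K_p·G(s) = 0 gives s² + 9.1s + 14.31 = 0.
So ω_n² = 14.31 ⇒ ω_n = 3.783 rad/s, and ζ = 9.1/(2ω_n) = 1.2.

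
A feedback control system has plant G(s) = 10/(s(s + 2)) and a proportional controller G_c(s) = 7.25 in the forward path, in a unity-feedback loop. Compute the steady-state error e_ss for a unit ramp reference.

The loop has one pole at the origin (type 1). Velocity error constant K_v = lim_{s→0} s·G_c(s)G(s) = 7.25·10/2 = 36.25.
Steady-state error to a unit ramp: e_ss = 1/K_v = 0.0276.

0.0276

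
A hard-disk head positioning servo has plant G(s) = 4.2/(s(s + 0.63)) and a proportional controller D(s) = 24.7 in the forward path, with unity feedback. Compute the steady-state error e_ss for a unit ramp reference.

The loop has one pole at the origin (type 1). Velocity error constant K_v = lim_{s→0} s·D(s)G(s) = 24.7·4.2/0.63 = 164.7.
Steady-state error to a unit ramp: e_ss = 1/K_v = 0.00607.

0.00607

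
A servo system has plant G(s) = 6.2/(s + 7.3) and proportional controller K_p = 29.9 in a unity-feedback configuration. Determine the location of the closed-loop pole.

s = -192.7

Closed-loop transfer function: T(s) = K_p·G(s)/(1 + K_p·G(s)) = 185.4/(s + 7.3 + 185.4) = 185.4/(s + 192.7).
The closed-loop pole is at s = −192.7.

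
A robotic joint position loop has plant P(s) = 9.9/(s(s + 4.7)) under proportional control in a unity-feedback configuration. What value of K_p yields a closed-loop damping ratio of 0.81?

K_p = 0.85

Closed-loop characteristic equation: s² + 4.7s + K_p·9.9 = 0.
So ω_n = √(9.9K_p) and 2ζω_n = 4.7, giving ζ = 4.7/(2√(9.9K_p)).
Setting ζ = 0.81: √(9.9K_p) = 4.7/(2·0.81) = 2.901, so K_p = 8.417/9.9 = 0.85.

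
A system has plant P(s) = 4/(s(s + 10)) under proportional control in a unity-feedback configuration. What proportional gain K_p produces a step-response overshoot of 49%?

K_p = 127

From %OS = 100·exp(−πζ/√(1−ζ²)) = 49%, ζ = −ln(0.49)/√(π²+ln²(0.49)) = 0.2214.
Characteristic equation s² + 10s + 4K_p = 0 gives ζ = 10/(2√(4K_p)).
Setting ζ = 0.2214: √(4K_p) = 10/(2·0.2214) = 22.58, so K_p = 509.9/4 = 127.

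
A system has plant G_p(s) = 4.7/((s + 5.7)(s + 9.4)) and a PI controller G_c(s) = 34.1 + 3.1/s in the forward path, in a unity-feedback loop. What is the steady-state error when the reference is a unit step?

0

The open loop G_c(s)G_p(s) has a pole at the origin (type 1), so the static position error constant is infinite and e_ss = 1/(1+∞) = 0.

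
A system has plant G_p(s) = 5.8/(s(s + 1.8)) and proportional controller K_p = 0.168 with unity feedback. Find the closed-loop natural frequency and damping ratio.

ω_n = 0.987 rad/s, ζ = 0.912

The closed-loop denominator is s(s+1.8) + 0.168·5.8 = s² + 1.8s + 0.9744.
Matching s² + 2ζω_n s + ω_n²: ω_n = √0.9744 = 0.9871 rad/s and 2ζω_n = 1.8, so ζ = 1.8/(2·0.9871) = 0.912.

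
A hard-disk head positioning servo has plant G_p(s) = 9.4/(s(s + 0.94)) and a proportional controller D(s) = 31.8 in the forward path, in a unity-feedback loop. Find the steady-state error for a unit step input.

The open loop D(s)G_p(s) has a pole at the origin (type 1), so the static position error constant is infinite and e_ss = 1/(1+∞) = 0.

0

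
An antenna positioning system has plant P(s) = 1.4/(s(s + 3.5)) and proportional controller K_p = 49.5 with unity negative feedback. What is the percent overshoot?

50.9%

Closed-loop characteristic equation: s² + 3.5s + 69.3 = 0, so ω_n = 8.325 rad/s and ζ = 3.5/(2·8.325) = 0.2102.
%OS = 100·exp(−πζ/√(1−ζ²)) = 100·exp(−π·0.2102/√0.9558) = 50.9%.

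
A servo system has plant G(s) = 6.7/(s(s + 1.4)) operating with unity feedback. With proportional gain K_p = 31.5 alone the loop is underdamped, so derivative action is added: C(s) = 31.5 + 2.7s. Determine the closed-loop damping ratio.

Forward path: (31.5 + 2.7s)·6.7/(s(s+1.4)). The closed-loop characteristic equation is s² + (1.4 + 6.7·2.7)s + 6.7·31.5 = 0.
That is s² + 19.49s + 211.1 = 0, so ω_n = 14.53 rad/s and ζ = 19.49/(2·14.53) = 0.6708.

ζ = 0.671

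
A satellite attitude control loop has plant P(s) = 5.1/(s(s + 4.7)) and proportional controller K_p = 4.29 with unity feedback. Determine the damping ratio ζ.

ζ = 0.502

With unity feedback the closed-loop characteristic equation is s² + 4.7s + 4.29·5.1 = s² + 4.7s + 21.88 = 0.
Matching s² + 2ζω_n s + ω_n²: ω_n = √21.88 = 4.677 rad/s and 2ζω_n = 4.7, so ζ = 4.7/(2·4.677) = 0.502.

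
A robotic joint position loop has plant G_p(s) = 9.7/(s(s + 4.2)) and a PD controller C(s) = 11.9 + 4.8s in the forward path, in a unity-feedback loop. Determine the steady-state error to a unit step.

0

The open loop C(s)G_p(s) has a pole at the origin (type 1), so the static position error constant is infinite and e_ss = 1/(1+∞) = 0.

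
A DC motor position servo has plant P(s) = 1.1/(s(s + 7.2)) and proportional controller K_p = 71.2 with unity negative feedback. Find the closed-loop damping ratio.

ζ = 0.407

With unity feedback the closed-loop characteristic equation is s² + 7.2s + 71.2·1.1 = s² + 7.2s + 78.32 = 0.
Matching s² + 2ζω_n s + ω_n²: ω_n = √78.32 = 8.85 rad/s and 2ζω_n = 7.2, so ζ = 7.2/(2·8.85) = 0.407.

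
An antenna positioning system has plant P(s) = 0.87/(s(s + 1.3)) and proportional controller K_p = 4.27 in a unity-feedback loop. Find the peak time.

From 1 + K_pP(s) = 0: s² + 1.3s + 3.715 = 0 ⇒ ω_n = 1.927, ζ = 0.3372.
Damped frequency ω_d = ω_n√(1−ζ²) = 1.814 rad/s, so peak time T_p = π/ω_d = 1.73 s.

T_p = 1.73 s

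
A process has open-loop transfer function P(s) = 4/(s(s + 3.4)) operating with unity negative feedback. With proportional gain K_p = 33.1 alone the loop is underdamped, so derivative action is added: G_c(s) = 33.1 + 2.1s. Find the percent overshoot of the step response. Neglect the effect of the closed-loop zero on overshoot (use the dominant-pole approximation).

Forward path: (33.1 + 2.1s)·4/(s(s+3.4)). The closed-loop characteristic equation is s² + (3.4 + 4·2.1)s + 4·33.1 = 0.
That is s² + 11.8s + 132.4 = 0, so ω_n = 11.51 rad/s and ζ = 11.8/(2·11.51) = 0.5128.
%OS = 100·exp(−πζ/√(1−ζ²)) = 15.3%.

15.3%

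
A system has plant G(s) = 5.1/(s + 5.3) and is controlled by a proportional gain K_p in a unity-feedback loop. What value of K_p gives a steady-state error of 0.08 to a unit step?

The loop is type 0, so e_ss(step) = 1/(1 + K_pos) with K_pos = K_p·G(0).
G(0) = 0.9623. Require 1/(1 + K_p·0.9623) = 0.08, so 1 + 0.9623·K_p = 12.5.
K_p = (12.5 − 1)/0.9623 = 12.

K_p = 12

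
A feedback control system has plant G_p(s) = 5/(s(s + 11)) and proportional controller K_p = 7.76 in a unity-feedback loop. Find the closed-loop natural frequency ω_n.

ω_n = 6.23 rad/s

1 + K_p·G_p(s) = 0 gives s² + 11s + 38.8 = 0.
Matching s² + 2ζω_n s + ω_n²: ω_n = √38.8 = 6.229 rad/s and 2ζω_n = 11, so ζ = 11/(2·6.229) = 0.883.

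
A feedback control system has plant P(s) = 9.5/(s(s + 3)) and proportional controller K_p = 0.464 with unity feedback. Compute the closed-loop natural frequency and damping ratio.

ω_n = 2.1 rad/s, ζ = 0.714

With unity feedback the closed-loop characteristic equation is s² + 3s + 0.464·9.5 = s² + 3s + 4.408 = 0.
Matching s² + 2ζω_n s + ω_n²: ω_n = √4.408 = 2.1 rad/s and 2ζω_n = 3, so ζ = 3/(2·2.1) = 0.714.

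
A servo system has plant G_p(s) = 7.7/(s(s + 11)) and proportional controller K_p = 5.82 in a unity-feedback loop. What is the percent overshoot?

1.08%

The closed-loop denominator s² + 11s + 44.81 gives ω_n = √44.81 = 6.694 and ζ = 11/(2ω_n) = 0.8216.
%OS = 100·exp(−πζ/√(1−ζ²)) = 100·exp(−π·0.8216/√0.325) = 1.08%.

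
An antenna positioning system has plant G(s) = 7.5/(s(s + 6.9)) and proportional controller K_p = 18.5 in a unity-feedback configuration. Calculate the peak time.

The closed-loop denominator s² + 6.9s + 138.8 gives ω_n = √138.8 = 11.78 and ζ = 6.9/(2ω_n) = 0.2929.
Damped frequency ω_d = ω_n√(1−ζ²) = 11.26 rad/s, so peak time T_p = π/ω_d = 0.279 s.

T_p = 0.279 s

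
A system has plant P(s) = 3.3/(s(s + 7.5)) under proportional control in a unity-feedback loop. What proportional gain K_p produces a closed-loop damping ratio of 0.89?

Closed-loop characteristic equation: s² + 7.5s + K_p·3.3 = 0.
So ω_n = √(3.3K_p) and 2ζω_n = 7.5, giving ζ = 7.5/(2√(3.3K_p)).
Setting ζ = 0.89: √(3.3K_p) = 7.5/(2·0.89) = 4.213, so K_p = 17.75/3.3 = 5.38.

K_p = 5.38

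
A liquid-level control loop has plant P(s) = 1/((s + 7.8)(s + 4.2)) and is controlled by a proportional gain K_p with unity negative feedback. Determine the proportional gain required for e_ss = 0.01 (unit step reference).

For a type-0 loop with proportional control, e_ss = 1/(1 + K_p·P(0)).
P(0) = 0.03053. Require 1/(1 + K_p·0.03053) = 0.01, so 1 + 0.03053·K_p = 100.
K_p = (100 − 1)/0.03053 = 3240.

K_p = 3240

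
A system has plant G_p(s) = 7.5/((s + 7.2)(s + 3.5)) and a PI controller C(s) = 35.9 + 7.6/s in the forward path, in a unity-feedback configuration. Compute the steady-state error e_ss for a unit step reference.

The open loop C(s)G_p(s) has a pole at the origin (type 1), so the static position error constant is infinite and e_ss = 1/(1+∞) = 0.

0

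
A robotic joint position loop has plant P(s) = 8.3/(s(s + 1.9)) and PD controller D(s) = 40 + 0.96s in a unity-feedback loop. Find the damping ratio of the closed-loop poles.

Forward path: (40 + 0.96s)·8.3/(s(s+1.9)). The closed-loop characteristic equation is s² + (1.9 + 8.3·0.96)s + 8.3·40 = 0.
That is s² + 9.868s + 332 = 0, so ω_n = 18.22 rad/s and ζ = 9.868/(2·18.22) = 0.2708.

ζ = 0.271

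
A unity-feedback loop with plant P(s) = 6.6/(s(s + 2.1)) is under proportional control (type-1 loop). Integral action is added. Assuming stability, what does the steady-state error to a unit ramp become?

0

The integrator raises the loop to type 2, so K_v → ∞ and e_ss to a ramp is zero.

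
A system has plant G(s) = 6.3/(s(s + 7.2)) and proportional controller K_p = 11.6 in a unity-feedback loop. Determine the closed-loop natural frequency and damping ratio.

1 + K_p·G(s) = 0 gives s² + 7.2s + 73.08 = 0.
So ω_n² = 73.08 ⇒ ω_n = 8.549 rad/s, and ζ = 7.2/(2ω_n) = 0.421.

ω_n = 8.55 rad/s, ζ = 0.421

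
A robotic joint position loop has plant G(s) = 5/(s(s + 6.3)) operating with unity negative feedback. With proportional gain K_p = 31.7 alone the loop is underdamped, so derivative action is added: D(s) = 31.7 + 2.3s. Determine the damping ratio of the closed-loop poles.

Forward path: (31.7 + 2.3s)·5/(s(s+6.3)). The closed-loop characteristic equation is s² + (6.3 + 5·2.3)s + 5·31.7 = 0.
That is s² + 17.8s + 158.5 = 0, so ω_n = 12.59 rad/s and ζ = 17.8/(2·12.59) = 0.7069.

ζ = 0.707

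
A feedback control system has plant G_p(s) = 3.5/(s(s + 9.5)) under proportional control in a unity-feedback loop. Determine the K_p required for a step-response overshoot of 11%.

K_p = 19.5

From %OS = 100·exp(−πζ/√(1−ζ²)) = 11%, ζ = −ln(0.11)/√(π²+ln²(0.11)) = 0.5749.
Characteristic equation s² + 9.5s + 3.5K_p = 0 gives ζ = 9.5/(2√(3.5K_p)).
Setting ζ = 0.5749: √(3.5K_p) = 9.5/(2·0.5749) = 8.262, so K_p = 68.27/3.5 = 19.5.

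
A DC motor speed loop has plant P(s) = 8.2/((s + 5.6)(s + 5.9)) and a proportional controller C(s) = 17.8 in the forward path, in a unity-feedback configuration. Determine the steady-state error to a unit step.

The loop is type 0. Static position error constant K_pos = C(0)·P(0) = 17.8·0.2482 = 4.418.
Steady-state error to a unit step: e_ss = 1/(1+K_pos) = 1/5.418 = 0.185.

0.185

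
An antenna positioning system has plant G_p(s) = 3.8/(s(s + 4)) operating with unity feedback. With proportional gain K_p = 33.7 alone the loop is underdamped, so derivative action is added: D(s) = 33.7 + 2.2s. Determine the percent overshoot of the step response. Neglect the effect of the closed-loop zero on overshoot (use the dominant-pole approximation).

12.9%

Forward path: (33.7 + 2.2s)·3.8/(s(s+4)). The closed-loop characteristic equation is s² + (4 + 3.8·2.2)s + 3.8·33.7 = 0.
That is s² + 12.36s + 128.1 = 0, so ω_n = 11.32 rad/s and ζ = 12.36/(2·11.32) = 0.5461.
%OS = 100·exp(−πζ/√(1−ζ²)) = 12.9%.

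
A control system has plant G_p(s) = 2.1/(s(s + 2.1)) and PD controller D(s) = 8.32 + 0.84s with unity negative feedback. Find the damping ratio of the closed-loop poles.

ζ = 0.462

Forward path: (8.32 + 0.84s)·2.1/(s(s+2.1)). The closed-loop characteristic equation is s² + (2.1 + 2.1·0.84)s + 2.1·8.32 = 0.
That is s² + 3.864s + 17.47 = 0, so ω_n = 4.18 rad/s and ζ = 3.864/(2·4.18) = 0.4622.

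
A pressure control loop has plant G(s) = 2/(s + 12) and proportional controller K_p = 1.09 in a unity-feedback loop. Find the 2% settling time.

Closed-loop transfer function: T(s) = K_p·G(s)/(1 + K_p·G(s)) = 2.18/(s + 12 + 2.18) = 2.18/(s + 14.18).
Time constant τ = 1/14.18 = 0.07052 s, so the 2% settling time is about 4τ = 0.282 s.

T_s ≈ 0.282 s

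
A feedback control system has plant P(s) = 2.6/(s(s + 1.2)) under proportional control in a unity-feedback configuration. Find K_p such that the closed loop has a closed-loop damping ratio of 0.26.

Closed-loop characteristic equation: s² + 1.2s + K_p·2.6 = 0.
So ω_n = √(2.6K_p) and 2ζω_n = 1.2, giving ζ = 1.2/(2√(2.6K_p)).
Setting ζ = 0.26: √(2.6K_p) = 1.2/(2·0.26) = 2.308, so K_p = 5.325/2.6 = 2.05.

K_p = 2.05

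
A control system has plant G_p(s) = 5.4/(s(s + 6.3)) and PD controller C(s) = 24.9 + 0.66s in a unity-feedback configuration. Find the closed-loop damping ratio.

Forward path: (24.9 + 0.66s)·5.4/(s(s+6.3)). The closed-loop characteristic equation is s² + (6.3 + 5.4·0.66)s + 5.4·24.9 = 0.
That is s² + 9.864s + 134.5 = 0, so ω_n = 11.6 rad/s and ζ = 9.864/(2·11.6) = 0.4253.

ζ = 0.425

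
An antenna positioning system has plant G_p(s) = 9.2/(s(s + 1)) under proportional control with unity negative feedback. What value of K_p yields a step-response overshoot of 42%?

From %OS = 100·exp(−πζ/√(1−ζ²)) = 42%, ζ = −ln(0.42)/√(π²+ln²(0.42)) = 0.2662.
Characteristic equation s² + 1s + 9.2K_p = 0 gives ζ = 1/(2√(9.2K_p)).
Setting ζ = 0.2662: √(9.2K_p) = 1/(2·0.2662) = 1.878, so K_p = 3.529/9.2 = 0.384.

K_p = 0.384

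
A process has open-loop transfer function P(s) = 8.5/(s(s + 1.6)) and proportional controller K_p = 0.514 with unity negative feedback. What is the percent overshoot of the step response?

27.2%

Closed-loop characteristic equation: s² + 1.6s + 4.369 = 0, so ω_n = 2.09 rad/s and ζ = 1.6/(2·2.09) = 0.3827.
%OS = 100·exp(−πζ/√(1−ζ²)) = 100·exp(−π·0.3827/√0.8535) = 27.2%.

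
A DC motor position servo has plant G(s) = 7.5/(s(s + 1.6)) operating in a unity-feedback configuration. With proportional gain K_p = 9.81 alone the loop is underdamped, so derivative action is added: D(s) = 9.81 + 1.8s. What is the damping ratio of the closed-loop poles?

ζ = 0.88

Forward path: (9.81 + 1.8s)·7.5/(s(s+1.6)). The closed-loop characteristic equation is s² + (1.6 + 7.5·1.8)s + 7.5·9.81 = 0.
That is s² + 15.1s + 73.58 = 0, so ω_n = 8.578 rad/s and ζ = 15.1/(2·8.578) = 0.8802.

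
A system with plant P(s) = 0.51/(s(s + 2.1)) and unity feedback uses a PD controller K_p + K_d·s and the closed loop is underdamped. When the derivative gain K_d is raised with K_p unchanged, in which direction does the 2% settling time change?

decrease

Characteristic equation s² + (2.1 + 0.51K_d)s + 0.51K_p = 0: raising K_d increases ζω_n = (2.1+0.51K_d)/2 while the loop stays underdamped, so T_s ≈ 4/(ζω_n) decreases.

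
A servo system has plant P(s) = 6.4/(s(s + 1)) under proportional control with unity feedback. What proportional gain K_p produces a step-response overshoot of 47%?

From %OS = 100·exp(−πζ/√(1−ζ²)) = 47%, ζ = −ln(0.47)/√(π²+ln²(0.47)) = 0.2337.
Characteristic equation s² + 1s + 6.4K_p = 0 gives ζ = 1/(2√(6.4K_p)).
Setting ζ = 0.2337: √(6.4K_p) = 1/(2·0.2337) = 2.14, so K_p = 4.578/6.4 = 0.715.

K_p = 0.715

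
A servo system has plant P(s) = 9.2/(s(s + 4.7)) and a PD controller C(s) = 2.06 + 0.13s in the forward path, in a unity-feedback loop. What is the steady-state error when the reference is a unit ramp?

0.248

The loop has one pole at the origin (type 1). Velocity error constant K_v = lim_{s→0} s·C(s)P(s) = 2.06·9.2/4.7 = 4.032.
Steady-state error to a unit ramp: e_ss = 1/K_v = 0.248.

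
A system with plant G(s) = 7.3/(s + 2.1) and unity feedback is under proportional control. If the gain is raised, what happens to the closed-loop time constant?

decrease

Closed-loop pole is at s = −(2.1+K_p·7.3); larger K_p moves it further left, so τ = 1/(2.1+K_p·7.3) decreases.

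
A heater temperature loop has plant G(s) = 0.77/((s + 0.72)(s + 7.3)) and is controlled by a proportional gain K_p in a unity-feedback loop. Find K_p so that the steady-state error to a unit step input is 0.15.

K_p = 38.7

Steady-state error for a unit step on this type-0 loop is 1/(1 + K_p·G(0)).
G(0) = 0.1465. Require 1/(1 + K_p·0.1465) = 0.15, so 1 + 0.1465·K_p = 6.667.
K_p = (6.667 − 1)/0.1465 = 38.7.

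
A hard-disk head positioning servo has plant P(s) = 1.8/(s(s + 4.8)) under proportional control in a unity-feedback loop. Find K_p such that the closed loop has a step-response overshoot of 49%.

K_p = 65.3

From %OS = 100·exp(−πζ/√(1−ζ²)) = 49%, ζ = −ln(0.49)/√(π²+ln²(0.49)) = 0.2214.
Characteristic equation s² + 4.8s + 1.8K_p = 0 gives ζ = 4.8/(2√(1.8K_p)).
Setting ζ = 0.2214: √(1.8K_p) = 4.8/(2·0.2214) = 10.84, so K_p = 117.5/1.8 = 65.3.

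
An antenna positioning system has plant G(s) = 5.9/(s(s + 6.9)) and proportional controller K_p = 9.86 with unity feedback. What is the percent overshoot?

From 1 + K_pG(s) = 0: s² + 6.9s + 58.17 = 0 ⇒ ω_n = 7.627, ζ = 0.4523.
%OS = 100·exp(−πζ/√(1−ζ²)) = 100·exp(−π·0.4523/√0.7954) = 20.3%.

20.3%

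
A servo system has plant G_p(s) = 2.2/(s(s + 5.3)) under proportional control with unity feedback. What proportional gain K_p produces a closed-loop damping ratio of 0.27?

K_p = 43.8

Closed-loop characteristic equation: s² + 5.3s + K_p·2.2 = 0.
So ω_n = √(2.2K_p) and 2ζω_n = 5.3, giving ζ = 5.3/(2√(2.2K_p)).
Setting ζ = 0.27: √(2.2K_p) = 5.3/(2·0.27) = 9.815, so K_p = 96.33/2.2 = 43.8.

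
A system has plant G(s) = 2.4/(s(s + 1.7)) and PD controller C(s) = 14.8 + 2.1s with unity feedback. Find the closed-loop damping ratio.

ζ = 0.565

Forward path: (14.8 + 2.1s)·2.4/(s(s+1.7)). The closed-loop characteristic equation is s² + (1.7 + 2.4·2.1)s + 2.4·14.8 = 0.
That is s² + 6.74s + 35.52 = 0, so ω_n = 5.96 rad/s and ζ = 6.74/(2·5.96) = 0.5654.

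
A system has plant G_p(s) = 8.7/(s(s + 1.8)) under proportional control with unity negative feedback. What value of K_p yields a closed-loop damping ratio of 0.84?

Closed-loop characteristic equation: s² + 1.8s + K_p·8.7 = 0.
So ω_n = √(8.7K_p) and 2ζω_n = 1.8, giving ζ = 1.8/(2√(8.7K_p)).
Setting ζ = 0.84: √(8.7K_p) = 1.8/(2·0.84) = 1.071, so K_p = 1.148/8.7 = 0.132.

K_p = 0.132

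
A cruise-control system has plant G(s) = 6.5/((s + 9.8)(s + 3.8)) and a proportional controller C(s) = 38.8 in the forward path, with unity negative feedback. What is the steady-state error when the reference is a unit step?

The loop is type 0. Static position error constant K_pos = C(0)·G(0) = 38.8·0.1745 = 6.772.
Steady-state error to a unit step: e_ss = 1/(1+K_pos) = 1/7.772 = 0.129.

0.129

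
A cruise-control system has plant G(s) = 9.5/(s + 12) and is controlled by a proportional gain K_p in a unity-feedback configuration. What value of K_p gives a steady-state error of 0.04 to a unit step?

The loop is type 0, so e_ss(step) = 1/(1 + K_pos) with K_pos = K_p·G(0).
G(0) = 0.7917. Require 1/(1 + K_p·0.7917) = 0.04, so 1 + 0.7917·K_p = 25.
K_p = (25 − 1)/0.7917 = 30.3.

K_p = 30.3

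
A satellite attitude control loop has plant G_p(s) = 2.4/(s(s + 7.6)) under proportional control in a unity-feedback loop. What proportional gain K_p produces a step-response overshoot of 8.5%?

K_p = 15.8

From %OS = 100·exp(−πζ/√(1−ζ²)) = 8.5%, ζ = −ln(0.085)/√(π²+ln²(0.085)) = 0.6173.
Characteristic equation s² + 7.6s + 2.4K_p = 0 gives ζ = 7.6/(2√(2.4K_p)).
Setting ζ = 0.6173: √(2.4K_p) = 7.6/(2·0.6173) = 6.156, so K_p = 37.89/2.4 = 15.8.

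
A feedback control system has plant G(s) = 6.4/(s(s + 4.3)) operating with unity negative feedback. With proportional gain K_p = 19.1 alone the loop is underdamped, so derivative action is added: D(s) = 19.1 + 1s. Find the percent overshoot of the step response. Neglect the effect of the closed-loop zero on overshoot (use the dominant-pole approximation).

17.6%

Forward path: (19.1 + 1s)·6.4/(s(s+4.3)). The closed-loop characteristic equation is s² + (4.3 + 6.4·1)s + 6.4·19.1 = 0.
That is s² + 10.7s + 122.2 = 0, so ω_n = 11.06 rad/s and ζ = 10.7/(2·11.06) = 0.4839.
%OS = 100·exp(−πζ/√(1−ζ²)) = 17.6%.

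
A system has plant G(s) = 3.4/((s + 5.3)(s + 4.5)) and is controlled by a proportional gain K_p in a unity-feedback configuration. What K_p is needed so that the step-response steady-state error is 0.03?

K_p = 227

Steady-state error for a unit step on this type-0 loop is 1/(1 + K_p·G(0)).
G(0) = 0.1426. Require 1/(1 + K_p·0.1426) = 0.03, so 1 + 0.1426·K_p = 33.33.
K_p = (33.33 − 1)/0.1426 = 227.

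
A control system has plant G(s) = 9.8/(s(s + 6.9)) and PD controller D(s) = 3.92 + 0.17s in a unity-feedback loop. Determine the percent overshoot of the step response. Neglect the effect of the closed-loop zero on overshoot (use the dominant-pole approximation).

4.96%

Forward path: (3.92 + 0.17s)·9.8/(s(s+6.9)). The closed-loop characteristic equation is s² + (6.9 + 9.8·0.17)s + 9.8·3.92 = 0.
That is s² + 8.566s + 38.42 = 0, so ω_n = 6.198 rad/s and ζ = 8.566/(2·6.198) = 0.691.
%OS = 100·exp(−πζ/√(1−ζ²)) = 4.96%.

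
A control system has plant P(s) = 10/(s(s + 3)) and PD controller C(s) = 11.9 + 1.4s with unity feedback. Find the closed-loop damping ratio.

ζ = 0.779

Forward path: (11.9 + 1.4s)·10/(s(s+3)). The closed-loop characteristic equation is s² + (3 + 10·1.4)s + 10·11.9 = 0.
That is s² + 17s + 119 = 0, so ω_n = 10.91 rad/s and ζ = 17/(2·10.91) = 0.7792.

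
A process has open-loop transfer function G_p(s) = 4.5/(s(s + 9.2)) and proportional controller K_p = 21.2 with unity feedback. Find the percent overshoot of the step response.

The closed-loop denominator s² + 9.2s + 95.4 gives ω_n = √95.4 = 9.767 and ζ = 9.2/(2ω_n) = 0.471.
%OS = 100·exp(−πζ/√(1−ζ²)) = 100·exp(−π·0.471/√0.7782) = 18.7%.

18.7%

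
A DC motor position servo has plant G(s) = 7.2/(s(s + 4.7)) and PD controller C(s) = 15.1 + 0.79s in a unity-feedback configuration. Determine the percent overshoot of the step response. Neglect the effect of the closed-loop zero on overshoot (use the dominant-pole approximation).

16.5%

Forward path: (15.1 + 0.79s)·7.2/(s(s+4.7)). The closed-loop characteristic equation is s² + (4.7 + 7.2·0.79)s + 7.2·15.1 = 0.
That is s² + 10.39s + 108.7 = 0, so ω_n = 10.43 rad/s and ζ = 10.39/(2·10.43) = 0.4981.
%OS = 100·exp(−πζ/√(1−ζ²)) = 16.5%.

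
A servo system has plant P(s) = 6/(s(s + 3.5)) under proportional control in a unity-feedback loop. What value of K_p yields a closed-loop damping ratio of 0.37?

K_p = 3.73

Closed-loop characteristic equation: s² + 3.5s + K_p·6 = 0.
So ω_n = √(6K_p) and 2ζω_n = 3.5, giving ζ = 3.5/(2√(6K_p)).
Setting ζ = 0.37: √(6K_p) = 3.5/(2·0.37) = 4.73, so K_p = 22.37/6 = 3.73.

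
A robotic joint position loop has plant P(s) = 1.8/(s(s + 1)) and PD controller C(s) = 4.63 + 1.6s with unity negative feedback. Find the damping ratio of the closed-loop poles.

ζ = 0.672

Forward path: (4.63 + 1.6s)·1.8/(s(s+1)). The closed-loop characteristic equation is s² + (1 + 1.8·1.6)s + 1.8·4.63 = 0.
That is s² + 3.88s + 8.334 = 0, so ω_n = 2.887 rad/s and ζ = 3.88/(2·2.887) = 0.672.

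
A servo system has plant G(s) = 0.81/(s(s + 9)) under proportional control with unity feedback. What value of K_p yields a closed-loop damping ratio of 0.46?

K_p = 118

Closed-loop characteristic equation: s² + 9s + K_p·0.81 = 0.
So ω_n = √(0.81K_p) and 2ζω_n = 9, giving ζ = 9/(2√(0.81K_p)).
Setting ζ = 0.46: √(0.81K_p) = 9/(2·0.46) = 9.783, so K_p = 95.7/0.81 = 118.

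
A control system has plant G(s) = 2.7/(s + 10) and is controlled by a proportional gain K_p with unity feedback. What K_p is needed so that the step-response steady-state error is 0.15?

Steady-state error for a unit step on this type-0 loop is 1/(1 + K_p·G(0)).
G(0) = 0.27. Require 1/(1 + K_p·0.27) = 0.15, so 1 + 0.27·K_p = 6.667.
K_p = (6.667 − 1)/0.27 = 21.

K_p = 21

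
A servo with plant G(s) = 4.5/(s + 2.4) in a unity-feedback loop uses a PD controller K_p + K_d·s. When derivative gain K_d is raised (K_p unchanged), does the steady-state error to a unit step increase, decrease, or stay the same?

unchanged

At s = 0 the derivative term contributes nothing: C(0) = K_p regardless of K_d, so K_pos = K_p·G(0) and e_ss are unchanged.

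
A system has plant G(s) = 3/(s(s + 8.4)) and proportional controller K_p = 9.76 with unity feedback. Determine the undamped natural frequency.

ω_n = 5.41 rad/s

With unity feedback the closed-loop characteristic equation is s² + 8.4s + 9.76·3 = s² + 8.4s + 29.28 = 0.
Matching s² + 2ζω_n s + ω_n²: ω_n = √29.28 = 5.411 rad/s and 2ζω_n = 8.4, so ζ = 8.4/(2·5.411) = 0.776.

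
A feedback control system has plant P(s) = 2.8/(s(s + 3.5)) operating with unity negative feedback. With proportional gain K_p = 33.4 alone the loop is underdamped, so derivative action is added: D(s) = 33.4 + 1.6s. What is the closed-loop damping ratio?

Forward path: (33.4 + 1.6s)·2.8/(s(s+3.5)). The closed-loop characteristic equation is s² + (3.5 + 2.8·1.6)s + 2.8·33.4 = 0.
That is s² + 7.98s + 93.52 = 0, so ω_n = 9.671 rad/s and ζ = 7.98/(2·9.671) = 0.4126.

ζ = 0.413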